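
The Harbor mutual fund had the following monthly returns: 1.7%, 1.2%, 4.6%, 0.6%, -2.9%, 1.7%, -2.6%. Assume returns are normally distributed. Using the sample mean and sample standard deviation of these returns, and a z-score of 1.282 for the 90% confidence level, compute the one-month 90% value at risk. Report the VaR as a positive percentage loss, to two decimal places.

Mean return r̄ = 4.30 / 7 = 0.6143%
Sample std dev = √[41.2686 / 6] = 2.6226%
VaR = −(r̄ − z·σ) = −(0.6143 − 1.282 × 2.6226) = −(-2.7479) = 2.7479%

2.75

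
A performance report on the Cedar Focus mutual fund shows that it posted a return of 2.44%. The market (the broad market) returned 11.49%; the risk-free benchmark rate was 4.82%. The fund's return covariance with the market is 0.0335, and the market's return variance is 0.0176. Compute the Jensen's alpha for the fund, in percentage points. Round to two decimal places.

-15.08

β = Cov / Var = 0.0335 / 0.0176 = 1.9034
E[R] = Rf + β(Rm − Rf) = 4.82% + 1.9034 × (11.49% − 4.82%) = 17.5157%
α = Rp − E[R] = 2.44% − 17.5157% = -15.0757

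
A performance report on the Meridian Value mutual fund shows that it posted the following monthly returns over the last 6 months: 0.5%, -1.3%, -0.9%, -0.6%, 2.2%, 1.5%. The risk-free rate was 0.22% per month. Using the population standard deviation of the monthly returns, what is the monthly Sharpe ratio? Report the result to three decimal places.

0.010

r̄ = (0.5 − 1.3 − 0.9 − 0.6 + 2.2 + 1.5) / 6 = 1.40 / 6 = 0.2333%
Σ(r − r̄)² = 9.8733; population σ = √(9.8733/6) = 1.2828%
Sharpe = (r̄ − rf) / σ = (0.2333 − 0.22) / 1.2828 = 0.0133 / 1.2828 = 0.0104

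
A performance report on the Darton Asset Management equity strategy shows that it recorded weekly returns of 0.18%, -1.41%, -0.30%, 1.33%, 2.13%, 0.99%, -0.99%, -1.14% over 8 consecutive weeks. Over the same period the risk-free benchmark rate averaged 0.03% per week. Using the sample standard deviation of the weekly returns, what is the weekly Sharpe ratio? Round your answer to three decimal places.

Mean return r̄ = 0.790 / 8 = 0.0988%
Σ(r − r̄)² = 11.5981; sample σ = √(11.5981/7) = 1.2872%
Sharpe = (r̄ − rf) / σ = (0.0988 − 0.03) / 1.2872 = 0.0688 / 1.2872 = 0.0534

0.053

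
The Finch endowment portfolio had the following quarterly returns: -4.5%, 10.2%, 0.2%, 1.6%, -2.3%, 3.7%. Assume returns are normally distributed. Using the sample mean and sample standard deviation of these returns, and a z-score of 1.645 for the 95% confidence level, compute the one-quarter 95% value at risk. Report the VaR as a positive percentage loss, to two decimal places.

6.99

Mean return r̄ = 8.90 / 6 = 1.4833%
Sample std dev = √[132.6683 / 5] = 5.1511%
VaR = −(r̄ − z·σ) = −(1.4833 − 1.645 × 5.1511) = −(-6.9903) = 6.9903%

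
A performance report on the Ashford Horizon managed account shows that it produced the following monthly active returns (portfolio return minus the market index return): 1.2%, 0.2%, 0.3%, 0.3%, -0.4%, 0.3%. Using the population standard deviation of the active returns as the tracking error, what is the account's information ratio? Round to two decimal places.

r̄ = (1.2 + 0.2 + 0.3 + 0.3 − 0.4 + 0.3) / 6 = 0.3167%
Σ(r − r̄)² = (1.2 − 0.3167)² + (0.2 − 0.3167)² + (0.3 − 0.3167)² + … = 1.3083
σ = √[1.3083 / 6] = 0.4670%
IR = r̄ / tracking error = 0.3167 / 0.4670 = 0.6782

0.68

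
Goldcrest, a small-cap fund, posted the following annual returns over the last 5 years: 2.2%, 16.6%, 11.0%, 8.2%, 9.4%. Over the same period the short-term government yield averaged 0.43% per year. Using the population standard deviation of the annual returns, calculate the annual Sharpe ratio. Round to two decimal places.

1.95

Mean return μ = 47.40 / 5 = 9.4800%
Σ(r − μ)² = (2.2 − 9.4800)² + (16.6 − 9.4800)² + (11 − 9.4800)² + … = 107.6480
population σ = √(107.6480 / 5) = √21.5296 = 4.6400%
Sharpe = (μ − rf) / σ = (9.4800 − 0.43) / 4.6400 = 9.0500 / 4.6400 = 1.9504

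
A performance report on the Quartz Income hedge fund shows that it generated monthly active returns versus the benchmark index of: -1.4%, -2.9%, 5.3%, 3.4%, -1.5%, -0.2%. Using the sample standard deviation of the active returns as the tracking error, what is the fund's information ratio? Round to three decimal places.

0.141

r̄ = (-1.4 − 2.9 + 5.3 + 3.4 − 1.5 − 0.2) / 6 = 0.4500%
Σ(r − r̄)² = (-1.4 − 0.4500)² + (-2.9 − 0.4500)² + … = 51.0950
sample σ = √(51.0950 / 5) = √10.2190 = 3.1967%
IR = r̄ / tracking error = 0.4500 / 3.1967 = 0.1408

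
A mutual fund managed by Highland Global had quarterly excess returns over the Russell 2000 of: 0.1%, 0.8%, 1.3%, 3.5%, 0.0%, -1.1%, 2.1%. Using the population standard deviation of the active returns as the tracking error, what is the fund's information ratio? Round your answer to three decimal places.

Mean return μ = 6.70 / 7 = 0.9571%
Σ(r − μ)² = 13.7971; population σ = √(13.7971/7) = 1.4039%
IR = μ / tracking error = 0.9571 / 1.4039 = 0.6817

0.682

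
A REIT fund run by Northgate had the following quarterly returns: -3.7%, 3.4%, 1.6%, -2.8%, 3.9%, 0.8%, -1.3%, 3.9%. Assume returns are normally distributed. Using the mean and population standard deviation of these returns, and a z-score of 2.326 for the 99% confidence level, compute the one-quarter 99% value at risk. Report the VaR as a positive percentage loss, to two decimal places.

r̄ = (-3.7 + 3.4 + 1.6 − 2.8 + 3.9 + 0.8 − 1.3 + 3.9) / 8 = 0.7250%
Population σ = √[Σ(r − r̄)² / 8] = √[64.1950 / 8] = √8.0244 = 2.8327%
VaR = −(r̄ − z·σ) = −(0.7250 − 2.326 × 2.8327) = −(-5.8639) = 5.8639%

5.86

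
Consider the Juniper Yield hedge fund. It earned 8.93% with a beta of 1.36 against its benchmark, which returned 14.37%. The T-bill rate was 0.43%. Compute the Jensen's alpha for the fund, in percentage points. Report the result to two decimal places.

CAPM expected return = Rf + β(Rm − Rf) = 0.43% + 1.36 × (14.37% − 0.43%) = 0.43 + 1.36 × 13.94 = 19.3884%
Jensen's α = Rp − E[R] = 8.93% − 19.3884% = -10.4584

-10.46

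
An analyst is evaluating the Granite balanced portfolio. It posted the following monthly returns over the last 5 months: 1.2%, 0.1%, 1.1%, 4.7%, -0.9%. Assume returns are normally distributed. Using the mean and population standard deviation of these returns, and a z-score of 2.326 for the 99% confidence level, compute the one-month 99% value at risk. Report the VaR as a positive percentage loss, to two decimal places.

3.16

Mean return μ = 6.20 / 5 = 1.2400%
Population σ = √[Σ(r − μ)² / 5] = √[17.8720 / 5] = √3.5744 = 1.8906%
VaR = −(μ − z·σ) = −(1.2400 − 2.326 × 1.8906) = −(-3.1575) = 3.1575%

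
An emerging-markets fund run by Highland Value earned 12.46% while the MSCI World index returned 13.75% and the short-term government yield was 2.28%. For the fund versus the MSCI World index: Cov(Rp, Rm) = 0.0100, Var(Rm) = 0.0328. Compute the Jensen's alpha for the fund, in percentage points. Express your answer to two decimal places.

6.68

β = Cov / Var = 0.0100 / 0.0328 = 0.3049
E[R] = Rf + β(Rm − Rf) = 2.28% + 0.3049 × (13.75% − 2.28%) = 5.7772%
α = Rp − E[R] = 12.46% − 5.7772% = 6.6828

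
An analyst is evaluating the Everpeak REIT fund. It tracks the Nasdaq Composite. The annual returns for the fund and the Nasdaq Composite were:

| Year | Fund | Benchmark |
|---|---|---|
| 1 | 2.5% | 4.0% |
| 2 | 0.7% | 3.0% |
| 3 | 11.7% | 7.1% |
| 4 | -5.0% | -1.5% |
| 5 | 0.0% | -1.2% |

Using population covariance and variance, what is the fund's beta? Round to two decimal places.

r̄p = 1.9800%,  r̄m = 2.2800%
Cov = Σ(rp − r̄p)(rm − r̄m) / 5 = 16.0196
Var(rm) = Σ(rm − r̄m)² / 5 = 10.6216
β = Cov / Var = 16.0196 / 10.6216 = 1.5082

1.51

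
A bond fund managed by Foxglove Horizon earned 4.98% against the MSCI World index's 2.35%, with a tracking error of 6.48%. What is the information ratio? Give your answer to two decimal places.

0.41

IR = (Rp − Rb) / TE = (4.98% − 2.35%) / 6.48% = 2.63% / 6.48% = 0.4059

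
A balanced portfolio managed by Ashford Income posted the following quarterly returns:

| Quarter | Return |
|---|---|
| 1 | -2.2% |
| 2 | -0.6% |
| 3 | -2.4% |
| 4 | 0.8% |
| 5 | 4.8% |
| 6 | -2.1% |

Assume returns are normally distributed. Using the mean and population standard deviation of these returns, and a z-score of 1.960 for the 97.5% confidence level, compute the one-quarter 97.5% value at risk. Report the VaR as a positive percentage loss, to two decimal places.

r̄ = (-2.2 − 0.6 − 2.4 + 0.8 + 4.8 − 2.1) / 6 = -1.70 / 6 = -0.2833%
Population std dev = √[38.5683 / 6] = 2.5354%
VaR = −(r̄ − z·σ) = −(-0.2833 − 1.960 × 2.5354) = −(-5.2527) = 5.2527%

5.25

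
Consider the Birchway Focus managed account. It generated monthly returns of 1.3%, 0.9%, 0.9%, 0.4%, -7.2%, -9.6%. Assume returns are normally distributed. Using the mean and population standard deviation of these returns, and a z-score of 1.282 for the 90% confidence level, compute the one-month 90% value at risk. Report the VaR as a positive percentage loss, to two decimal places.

7.90

Mean return μ = -13.30 / 6 = -2.2167%
Population σ = √[Σ(r − μ)² / 6] = √[117.9883 / 6] = √19.6647 = 4.4345%
VaR = −(μ − z·σ) = −(-2.2167 − 1.282 × 4.4345) = −(-7.9017) = 7.9017%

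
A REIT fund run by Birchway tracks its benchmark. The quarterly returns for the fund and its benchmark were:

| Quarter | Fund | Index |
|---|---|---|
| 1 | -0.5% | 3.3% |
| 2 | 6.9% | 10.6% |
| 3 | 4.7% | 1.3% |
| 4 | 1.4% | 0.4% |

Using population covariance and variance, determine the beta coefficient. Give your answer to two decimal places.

r̄p = 3.1250%,  r̄m = 3.9000%
Cov = Σ(rp − r̄p)(rm − r̄m) / 4 = 7.3525
Var(rm) = Σ(rm − r̄m)² / 4 = 16.0650
β = Cov / Var = 7.3525 / 16.0650 = 0.4577

0.46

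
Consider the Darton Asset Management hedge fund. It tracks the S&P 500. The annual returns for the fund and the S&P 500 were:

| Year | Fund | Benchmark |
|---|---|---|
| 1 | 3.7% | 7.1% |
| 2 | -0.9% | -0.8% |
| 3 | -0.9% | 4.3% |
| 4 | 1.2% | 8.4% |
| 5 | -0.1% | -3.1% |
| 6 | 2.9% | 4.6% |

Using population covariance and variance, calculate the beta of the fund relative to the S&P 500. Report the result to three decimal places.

r̄p = 0.9833%,  r̄m = 3.4167%
Cov = Σ(rp − r̄p)(rm − r̄m) / 6 = 4.4486
Var(rm) = Σ(rm − r̄m)² / 6 = 16.8047
β = Cov / Var = 4.4486 / 16.8047 = 0.2647

0.265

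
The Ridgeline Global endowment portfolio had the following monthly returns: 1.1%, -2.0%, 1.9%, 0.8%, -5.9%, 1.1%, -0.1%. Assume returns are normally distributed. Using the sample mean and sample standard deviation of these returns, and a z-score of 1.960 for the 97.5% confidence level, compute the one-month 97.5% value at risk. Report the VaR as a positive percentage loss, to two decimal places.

Mean return r̄ = -3.10 / 7 = -0.4429%
Sample std dev = √[44.1171 / 6] = 2.7116%
VaR = −(r̄ − z·σ) = −(-0.4429 − 1.960 × 2.7116) = −(-5.7576) = 5.7576%

5.76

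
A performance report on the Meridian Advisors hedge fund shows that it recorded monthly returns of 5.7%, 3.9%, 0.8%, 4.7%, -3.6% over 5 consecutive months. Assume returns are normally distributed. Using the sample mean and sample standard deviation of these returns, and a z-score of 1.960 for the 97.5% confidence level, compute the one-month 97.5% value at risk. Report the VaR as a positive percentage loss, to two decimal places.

r̄ = (5.7 + 3.9 + 0.8 + 4.7 − 3.6) / 5 = 2.3000%
Σ(r − r̄)² = 56.9400; sample σ = √(56.9400/4) = 3.7729%
VaR = −(r̄ − z·σ) = −(2.3000 − 1.960 × 3.7729) = −(-5.0949) = 5.0949%

5.09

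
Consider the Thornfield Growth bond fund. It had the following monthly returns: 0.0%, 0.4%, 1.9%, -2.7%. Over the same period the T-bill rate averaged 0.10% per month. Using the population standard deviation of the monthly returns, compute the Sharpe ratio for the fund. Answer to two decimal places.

-0.12

μ = (0 + 0.4 + 1.9 − 2.7) / 4 = -0.40 / 4 = -0.1000%
Population std dev = √[11.0200 / 4] = 1.6598%
Sharpe = (μ − rf) / σ = (-0.1000 − 0.1) / 1.6598 = -0.2000 / 1.6598 = -0.1205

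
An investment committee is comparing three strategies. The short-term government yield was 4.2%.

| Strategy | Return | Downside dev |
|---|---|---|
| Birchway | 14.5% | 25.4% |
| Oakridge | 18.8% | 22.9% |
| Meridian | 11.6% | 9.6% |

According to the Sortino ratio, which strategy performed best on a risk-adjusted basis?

Meridian

Birchway: Sortino ratio = (14.5% − 4.2%) / 25.4% = 0.406
Oakridge: Sortino ratio = (18.8% − 4.2%) / 22.9% = 0.638
Meridian: Sortino ratio = (11.6% − 4.2%) / 9.6% = 0.771
Highest: Meridian (0.771).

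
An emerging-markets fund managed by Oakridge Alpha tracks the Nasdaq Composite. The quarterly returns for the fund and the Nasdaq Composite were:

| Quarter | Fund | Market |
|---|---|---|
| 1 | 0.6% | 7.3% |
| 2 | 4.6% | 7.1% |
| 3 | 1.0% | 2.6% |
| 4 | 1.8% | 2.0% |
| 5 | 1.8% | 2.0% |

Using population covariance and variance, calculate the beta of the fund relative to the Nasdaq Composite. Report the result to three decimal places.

0.188

r̄p = 1.9600%,  r̄m = 4.2000%
Cov = Σ(rp − r̄p)(rm − r̄m) / 5 = 1.1360
Var(rm) = Σ(rm − r̄m)² / 5 = 6.0520
β = Cov / Var = 1.1360 / 6.0520 = 0.1877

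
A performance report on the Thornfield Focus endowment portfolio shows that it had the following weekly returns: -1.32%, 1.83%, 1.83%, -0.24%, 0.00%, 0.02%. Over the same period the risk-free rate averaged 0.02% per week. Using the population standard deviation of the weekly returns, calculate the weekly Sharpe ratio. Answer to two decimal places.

r̄ = (-1.32 + 1.83 + 1.83 − 0.24 + 0 + 0.02) / 6 = 0.3533%
Population std dev = √[7.7491 / 6] = 1.1364%
Sharpe = (r̄ − rf) / σ = (0.3533 − 0.02) / 1.1364 = 0.3333 / 1.1364 = 0.2933

0.29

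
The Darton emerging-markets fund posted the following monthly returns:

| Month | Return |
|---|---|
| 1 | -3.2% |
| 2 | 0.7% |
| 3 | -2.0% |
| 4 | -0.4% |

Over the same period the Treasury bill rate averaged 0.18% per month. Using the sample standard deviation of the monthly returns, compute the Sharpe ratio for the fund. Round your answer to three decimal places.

-0.816

μ = (-3.2 + 0.7 − 2 − 0.4) / 4 = -1.2250%
Sample std dev = √[8.8875 / 3] = 1.7212%
Sharpe = (μ − rf) / σ = (-1.2250 − 0.18) / 1.7212 = -1.4050 / 1.7212 = -0.8163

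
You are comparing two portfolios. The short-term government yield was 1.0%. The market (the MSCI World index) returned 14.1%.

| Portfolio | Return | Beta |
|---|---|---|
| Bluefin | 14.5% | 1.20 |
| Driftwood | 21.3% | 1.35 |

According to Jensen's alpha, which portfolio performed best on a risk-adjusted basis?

Driftwood

Bluefin: α = 14.5% − [1.0% + 1.20 × (14.1% − 1.0%)] = -2.220
Driftwood: α = 21.3% − [1.0% + 1.35 × (14.1% − 1.0%)] = 2.615
Highest: Driftwood (2.615).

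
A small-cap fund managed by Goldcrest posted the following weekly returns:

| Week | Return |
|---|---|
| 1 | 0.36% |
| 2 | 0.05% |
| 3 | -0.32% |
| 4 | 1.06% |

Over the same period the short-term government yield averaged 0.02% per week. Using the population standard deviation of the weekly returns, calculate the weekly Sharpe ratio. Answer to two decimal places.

r̄ = (0.36 + 0.05 − 0.32 + 1.06) / 4 = 0.2875%
Population std dev = √[1.0275 / 4] = 0.5068%
Sharpe = (r̄ − rf) / σ = (0.2875 − 0.02) / 0.5068 = 0.2675 / 0.5068 = 0.5278

0.53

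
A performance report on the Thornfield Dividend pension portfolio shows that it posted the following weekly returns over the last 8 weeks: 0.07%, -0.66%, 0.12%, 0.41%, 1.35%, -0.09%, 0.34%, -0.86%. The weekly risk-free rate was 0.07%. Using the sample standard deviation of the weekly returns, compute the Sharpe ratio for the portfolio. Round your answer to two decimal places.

r̄ = (0.07 − 0.66 + 0.12 + 0.41 + 1.35 − 0.09 + 0.34 − 0.86) / 8 = 0.0850%
Σ(r − r̄)² = (0.07 − 0.0850)² + (-0.66 − 0.0850)² + … = 3.2510
σ = √[3.2510 / 7] = 0.6815%
Sharpe = (r̄ − rf) / σ = (0.0850 − 0.07) / 0.6815 = 0.0150 / 0.6815 = 0.0220

0.02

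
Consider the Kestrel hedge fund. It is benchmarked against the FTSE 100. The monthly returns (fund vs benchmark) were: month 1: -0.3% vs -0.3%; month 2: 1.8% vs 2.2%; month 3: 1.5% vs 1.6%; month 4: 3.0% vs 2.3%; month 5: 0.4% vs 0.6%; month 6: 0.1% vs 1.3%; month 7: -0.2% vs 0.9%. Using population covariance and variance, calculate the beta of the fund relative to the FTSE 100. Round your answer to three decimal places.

1.143

r̄p = 0.9000%,  r̄m = 1.2286%
Cov = Σ(rp − r̄p)(rm − r̄m) / 7 = 0.8286
Var(rm) = Σ(rm − r̄m)² / 7 = 0.7249
β = Cov / Var = 0.8286 / 0.7249 = 1.1431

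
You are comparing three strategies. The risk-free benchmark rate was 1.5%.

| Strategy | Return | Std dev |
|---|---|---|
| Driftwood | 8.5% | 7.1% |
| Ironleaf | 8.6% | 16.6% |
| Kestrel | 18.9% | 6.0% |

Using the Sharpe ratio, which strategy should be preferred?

Kestrel

Driftwood: Sharpe ratio = (8.5% − 1.5%) / 7.1% = 0.986
Ironleaf: Sharpe ratio = (8.6% − 1.5%) / 16.6% = 0.428
Kestrel: Sharpe ratio = (18.9% − 1.5%) / 6.0% = 2.900
Highest: Kestrel (2.900).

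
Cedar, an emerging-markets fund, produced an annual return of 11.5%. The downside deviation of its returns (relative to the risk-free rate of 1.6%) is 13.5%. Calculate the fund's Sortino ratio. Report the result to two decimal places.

0.73

Sortino = (Rp − Rf) / σd = (11.5% − 1.6%) / 13.5% = 9.90% / 13.5% = 0.7333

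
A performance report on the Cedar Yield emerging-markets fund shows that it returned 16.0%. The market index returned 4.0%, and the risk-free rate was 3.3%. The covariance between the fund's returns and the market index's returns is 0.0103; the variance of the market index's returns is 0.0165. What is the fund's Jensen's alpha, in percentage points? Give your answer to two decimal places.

12.26

β = Cov / Var = 0.0103 / 0.0165 = 0.6242
E[R] = Rf + β(Rm − Rf) = 3.3% + 0.6242 × (4.0% − 3.3%) = 3.7369%
α = Rp − E[R] = 16.0% − 3.7369% = 12.2631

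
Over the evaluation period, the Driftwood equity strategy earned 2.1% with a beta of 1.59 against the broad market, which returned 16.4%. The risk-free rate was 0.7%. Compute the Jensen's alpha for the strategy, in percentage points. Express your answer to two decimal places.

CAPM expected return = Rf + β(Rm − Rf) = 0.7% + 1.59 × (16.4% − 0.7%) = 0.7 + 1.59 × 15.70 = 25.6630%
Jensen's α = Rp − E[R] = 2.1% − 25.6630% = -23.5630

-23.56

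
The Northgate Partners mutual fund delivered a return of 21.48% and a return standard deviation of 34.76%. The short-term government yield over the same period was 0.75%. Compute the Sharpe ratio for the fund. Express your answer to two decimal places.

Sharpe = (Rp − Rf) / σp = (21.48% − 0.75%) / 34.76% = 20.73% / 34.76% = 0.5964

0.60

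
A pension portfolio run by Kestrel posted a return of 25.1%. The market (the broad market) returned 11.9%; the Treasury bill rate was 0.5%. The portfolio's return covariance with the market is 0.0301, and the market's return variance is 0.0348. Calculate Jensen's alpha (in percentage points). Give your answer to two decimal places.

14.74

β = Cov / Var = 0.0301 / 0.0348 = 0.8649
E[R] = Rf + β(Rm − Rf) = 0.5% + 0.8649 × (11.9% − 0.5%) = 10.3599%
α = Rp − E[R] = 25.1% − 10.3599% = 14.7401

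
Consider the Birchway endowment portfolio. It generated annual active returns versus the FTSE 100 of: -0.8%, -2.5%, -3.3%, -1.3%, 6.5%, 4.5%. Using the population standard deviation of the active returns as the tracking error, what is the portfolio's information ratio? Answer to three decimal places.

0.141

μ = (-0.8 − 2.5 − 3.3 − 1.3 + 6.5 + 4.5) / 6 = 0.5167%
Population σ = √[Σ(r − μ)² / 6] = √[80.3683 / 6] = √13.3947 = 3.6599%
IR = μ / tracking error = 0.5167 / 3.6599 = 0.1412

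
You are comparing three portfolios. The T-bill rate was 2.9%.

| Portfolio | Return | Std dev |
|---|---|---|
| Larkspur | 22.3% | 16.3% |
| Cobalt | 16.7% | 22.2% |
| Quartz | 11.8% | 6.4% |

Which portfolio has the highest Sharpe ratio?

Quartz

Larkspur: Sharpe ratio = (22.3% − 2.9%) / 16.3% = 1.190
Cobalt: Sharpe ratio = (16.7% − 2.9%) / 22.2% = 0.622
Quartz: Sharpe ratio = (11.8% − 2.9%) / 6.4% = 1.391
Highest: Quartz (1.391).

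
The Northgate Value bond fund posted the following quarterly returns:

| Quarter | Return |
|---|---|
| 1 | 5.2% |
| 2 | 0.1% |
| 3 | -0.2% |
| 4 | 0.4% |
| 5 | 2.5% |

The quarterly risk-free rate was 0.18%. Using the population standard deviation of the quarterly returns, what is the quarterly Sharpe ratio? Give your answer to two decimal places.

0.70

Mean return r̄ = 8.00 / 5 = 1.6000%
Σ(r − r̄)² = 20.7000; population σ = √(20.7000/5) = 2.0347%
Sharpe = (r̄ − rf) / σ = (1.6000 − 0.18) / 2.0347 = 1.4200 / 2.0347 = 0.6979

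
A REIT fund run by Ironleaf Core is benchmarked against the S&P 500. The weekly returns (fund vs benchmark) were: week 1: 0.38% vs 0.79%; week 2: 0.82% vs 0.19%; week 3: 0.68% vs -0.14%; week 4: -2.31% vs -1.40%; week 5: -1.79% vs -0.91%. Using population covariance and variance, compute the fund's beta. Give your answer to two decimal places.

r̄p = -0.4440%,  r̄m = -0.2940%
Cov = Σ(rp − r̄p)(rm − r̄m) / 5 = 0.9142
Var(rm) = Σ(rm − r̄m)² / 5 = 0.6071
β = Cov / Var = 0.9142 / 0.6071 = 1.5058

1.51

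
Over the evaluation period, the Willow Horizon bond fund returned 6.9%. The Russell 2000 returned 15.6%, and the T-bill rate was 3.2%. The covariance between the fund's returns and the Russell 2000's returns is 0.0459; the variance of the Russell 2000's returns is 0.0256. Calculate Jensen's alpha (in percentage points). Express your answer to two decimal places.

β = Cov / Var = 0.0459 / 0.0256 = 1.7930
E[R] = Rf + β(Rm − Rf) = 3.2% + 1.7930 × (15.6% − 3.2%) = 25.4332%
α = Rp − E[R] = 6.9% − 25.4332% = -18.5332

-18.53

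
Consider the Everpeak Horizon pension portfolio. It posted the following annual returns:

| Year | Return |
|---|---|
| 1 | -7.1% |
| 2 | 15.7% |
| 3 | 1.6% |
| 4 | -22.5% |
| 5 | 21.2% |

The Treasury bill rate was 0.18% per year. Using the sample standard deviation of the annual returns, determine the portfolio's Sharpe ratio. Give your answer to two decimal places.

μ = (-7.1 + 15.7 + 1.6 − 22.5 + 21.2) / 5 = 8.90 / 5 = 1.7800%
Sample std dev = √[1239.3080 / 4] = 17.6019%
Sharpe = (μ − rf) / σ = (1.7800 − 0.18) / 17.6019 = 1.6000 / 17.6019 = 0.0909

0.09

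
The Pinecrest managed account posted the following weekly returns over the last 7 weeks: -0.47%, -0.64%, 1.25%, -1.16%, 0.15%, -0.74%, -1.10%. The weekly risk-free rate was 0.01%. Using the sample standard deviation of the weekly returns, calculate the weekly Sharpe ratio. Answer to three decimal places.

Mean return μ = -2.710 / 7 = -0.3871%
Σ(r − μ)² = (-0.47 − (-0.3871))² + (-0.64 − (-0.3871))² + (1.25 − (-0.3871))² + … = 4.2695
σ = √[4.2695 / 6] = 0.8436%
Sharpe = (μ − rf) / σ = (-0.3871 − 0.01) / 0.8436 = -0.3971 / 0.8436 = -0.4707

-0.471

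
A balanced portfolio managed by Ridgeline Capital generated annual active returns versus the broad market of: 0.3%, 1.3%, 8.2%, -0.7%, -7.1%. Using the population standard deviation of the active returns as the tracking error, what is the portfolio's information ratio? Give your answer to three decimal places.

0.082

μ = (0.3 + 1.3 + 8.2 − 0.7 − 7.1) / 5 = 2.00 / 5 = 0.4000%
Population σ = √[Σ(r − μ)² / 5] = √[119.1200 / 5] = √23.8240 = 4.8810%
IR = μ / tracking error = 0.4000 / 4.8810 = 0.0820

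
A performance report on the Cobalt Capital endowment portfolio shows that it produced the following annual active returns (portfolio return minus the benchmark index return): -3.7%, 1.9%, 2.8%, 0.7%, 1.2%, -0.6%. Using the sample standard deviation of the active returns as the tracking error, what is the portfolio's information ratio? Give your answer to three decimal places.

μ = (-3.7 + 1.9 + 2.8 + 0.7 + 1.2 − 0.6) / 6 = 2.30 / 6 = 0.3833%
Σ(r − μ)² = (-3.7 − 0.3833)² + (1.9 − 0.3833)² + (2.8 − 0.3833)² + … = 26.5483
σ = √[26.5483 / 5] = 2.3043%
IR = μ / tracking error = 0.3833 / 2.3043 = 0.1663

0.166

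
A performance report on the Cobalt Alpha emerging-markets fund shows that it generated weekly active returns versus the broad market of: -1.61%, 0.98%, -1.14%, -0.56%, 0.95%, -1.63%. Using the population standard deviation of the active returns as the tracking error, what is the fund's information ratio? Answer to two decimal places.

r̄ = (-1.61 + 0.98 − 1.14 − 0.56 + 0.95 − 1.63) / 6 = -0.5017%
Population std dev = √[7.2151 / 6] = 1.0966%
IR = r̄ / tracking error = -0.5017 / 1.0966 = -0.4575

-0.46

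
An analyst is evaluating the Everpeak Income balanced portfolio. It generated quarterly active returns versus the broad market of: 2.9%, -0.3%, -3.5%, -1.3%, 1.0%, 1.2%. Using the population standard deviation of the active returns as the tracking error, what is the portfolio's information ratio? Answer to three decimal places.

0.000

r̄ = (2.9 − 0.3 − 3.5 − 1.3 + 1 + 1.2) / 6 = 0.0000%
Σ(r − r̄)² = (2.9 − 0.0000)² + (-0.3 − 0.0000)² + (-3.5 − 0.0000)² + … = 24.8800
σ = √[24.8800 / 6] = 2.0363%
IR = r̄ / tracking error = 0.0000 / 2.0363 = 0.0000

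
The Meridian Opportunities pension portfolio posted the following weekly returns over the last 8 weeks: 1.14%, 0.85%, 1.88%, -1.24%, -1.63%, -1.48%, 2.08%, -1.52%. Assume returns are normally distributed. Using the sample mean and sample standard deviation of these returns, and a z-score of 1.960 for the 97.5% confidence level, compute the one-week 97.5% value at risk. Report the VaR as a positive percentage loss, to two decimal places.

3.18

μ = (1.14 + 0.85 + 1.88 − 1.24 − 1.63 − 1.48 + 2.08 − 1.52) / 8 = 0.0100%
Σ(r − μ)² = 18.5774; sample σ = √(18.5774/7) = 1.6291%
VaR = −(μ − z·σ) = −(0.0100 − 1.960 × 1.6291) = −(-3.1830) = 3.1830%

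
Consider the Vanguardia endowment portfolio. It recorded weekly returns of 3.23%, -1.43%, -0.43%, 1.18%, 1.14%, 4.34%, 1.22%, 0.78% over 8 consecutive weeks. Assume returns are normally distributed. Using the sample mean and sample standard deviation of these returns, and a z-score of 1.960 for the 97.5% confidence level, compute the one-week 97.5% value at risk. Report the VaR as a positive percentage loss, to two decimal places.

2.35

r̄ = (3.23 − 1.43 − 0.43 + 1.18 + 1.14 + 4.34 + 1.22 + 0.78) / 8 = 1.2538%
Sample σ = √[Σ(r − r̄)² / 7] = √[23.7120 / 7] = √3.3874 = 1.8405%
VaR = −(r̄ − z·σ) = −(1.2538 − 1.960 × 1.8405) = −(-2.3536) = 2.3536%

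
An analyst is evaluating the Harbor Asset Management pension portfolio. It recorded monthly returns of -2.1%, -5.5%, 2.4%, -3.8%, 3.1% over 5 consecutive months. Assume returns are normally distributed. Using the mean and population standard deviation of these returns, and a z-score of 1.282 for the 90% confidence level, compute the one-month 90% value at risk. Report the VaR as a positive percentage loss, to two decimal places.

5.53

r̄ = (-2.1 − 5.5 + 2.4 − 3.8 + 3.1) / 5 = -1.1800%
Population σ = √[Σ(r − r̄)² / 5] = √[57.5080 / 5] = √11.5016 = 3.3914%
VaR = −(r̄ − z·σ) = −(-1.1800 − 1.282 × 3.3914) = −(-5.5278) = 5.5278%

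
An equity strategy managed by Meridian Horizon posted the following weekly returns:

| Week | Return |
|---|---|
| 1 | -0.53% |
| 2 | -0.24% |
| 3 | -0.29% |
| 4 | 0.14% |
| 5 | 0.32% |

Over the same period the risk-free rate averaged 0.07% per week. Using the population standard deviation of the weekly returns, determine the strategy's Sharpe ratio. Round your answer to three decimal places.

Mean return r̄ = -0.600 / 5 = -0.1200%
Σ(r − r̄)² = (-0.53 − (-0.1200))² + (-0.24 − (-0.1200))² + (-0.29 − (-0.1200))² + … = 0.4726
σ = √[0.4726 / 5] = 0.3074%
Sharpe = (r̄ − rf) / σ = (-0.1200 − 0.07) / 0.3074 = -0.1900 / 0.3074 = -0.6181

-0.618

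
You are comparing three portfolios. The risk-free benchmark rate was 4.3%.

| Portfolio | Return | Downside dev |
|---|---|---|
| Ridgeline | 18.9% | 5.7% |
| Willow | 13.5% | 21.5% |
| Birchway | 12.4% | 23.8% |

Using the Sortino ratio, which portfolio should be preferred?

Ridgeline: Sortino ratio = (18.9% − 4.3%) / 5.7% = 2.561
Willow: Sortino ratio = (13.5% − 4.3%) / 21.5% = 0.428
Birchway: Sortino ratio = (12.4% − 4.3%) / 23.8% = 0.340
Highest: Ridgeline (2.561).

Ridgeline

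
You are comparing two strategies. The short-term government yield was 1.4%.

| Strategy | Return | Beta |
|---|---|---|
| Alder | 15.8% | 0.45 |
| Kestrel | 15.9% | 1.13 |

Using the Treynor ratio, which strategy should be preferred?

Alder: Treynor = (15.8% − 1.4%) / 0.45 = 32.000
Kestrel: Treynor = (15.9% − 1.4%) / 1.13 = 12.832
Highest: Alder (32.000).

Alder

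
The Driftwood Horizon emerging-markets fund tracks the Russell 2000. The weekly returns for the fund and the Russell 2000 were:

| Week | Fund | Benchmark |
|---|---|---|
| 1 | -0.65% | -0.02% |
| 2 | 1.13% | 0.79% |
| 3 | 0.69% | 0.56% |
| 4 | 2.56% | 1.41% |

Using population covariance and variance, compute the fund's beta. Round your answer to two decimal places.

r̄p = 0.9325%,  r̄m = 0.6850%
Cov = Σ(rp − r̄p)(rm − r̄m) / 4 = 0.5867
Var(rm) = Σ(rm − r̄m)² / 4 = 0.2623
β = Cov / Var = 0.5867 / 0.2623 = 2.2368

2.24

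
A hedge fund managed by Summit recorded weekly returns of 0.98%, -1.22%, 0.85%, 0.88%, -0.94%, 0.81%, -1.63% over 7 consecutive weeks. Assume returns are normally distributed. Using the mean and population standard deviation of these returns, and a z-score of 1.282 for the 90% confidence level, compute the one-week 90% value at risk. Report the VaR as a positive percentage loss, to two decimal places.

μ = (0.98 − 1.22 + 0.85 + 0.88 − 0.94 + 0.81 − 1.63) / 7 = -0.270 / 7 = -0.0386%
Σ(r − μ)² = 8.1319; population σ = √(8.1319/7) = 1.0778%
VaR = −(μ − z·σ) = −(-0.0386 − 1.282 × 1.0778) = −(-1.4203) = 1.4203%

1.42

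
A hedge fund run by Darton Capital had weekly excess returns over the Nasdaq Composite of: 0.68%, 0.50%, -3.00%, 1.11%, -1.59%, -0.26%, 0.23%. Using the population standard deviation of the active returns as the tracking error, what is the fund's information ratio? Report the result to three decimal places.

-0.246

r̄ = (0.68 + 0.5 − 3 + 1.11 − 1.59 − 0.26 + 0.23) / 7 = -0.3329%
Population std dev = √[12.8175 / 7] = 1.3532%
IR = r̄ / tracking error = -0.3329 / 1.3532 = -0.2460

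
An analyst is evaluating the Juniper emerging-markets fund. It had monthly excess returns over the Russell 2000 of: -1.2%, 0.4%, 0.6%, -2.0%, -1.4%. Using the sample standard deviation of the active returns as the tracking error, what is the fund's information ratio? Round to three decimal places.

-0.624

r̄ = (-1.2 + 0.4 + 0.6 − 2 − 1.4) / 5 = -0.7200%
Sample σ = √[Σ(r − r̄)² / 4] = √[5.3280 / 4] = √1.3320 = 1.1541%
IR = r̄ / tracking error = -0.7200 / 1.1541 = -0.6239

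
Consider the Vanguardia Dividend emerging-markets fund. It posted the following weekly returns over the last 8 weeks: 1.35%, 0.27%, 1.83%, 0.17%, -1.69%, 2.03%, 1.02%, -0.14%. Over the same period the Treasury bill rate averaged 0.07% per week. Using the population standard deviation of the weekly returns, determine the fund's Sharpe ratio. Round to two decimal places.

0.47

Mean return μ = 4.840 / 8 = 0.6050%
Population std dev = √[10.3820 / 8] = 1.1392%
Sharpe = (μ − rf) / σ = (0.6050 − 0.07) / 1.1392 = 0.5350 / 1.1392 = 0.4696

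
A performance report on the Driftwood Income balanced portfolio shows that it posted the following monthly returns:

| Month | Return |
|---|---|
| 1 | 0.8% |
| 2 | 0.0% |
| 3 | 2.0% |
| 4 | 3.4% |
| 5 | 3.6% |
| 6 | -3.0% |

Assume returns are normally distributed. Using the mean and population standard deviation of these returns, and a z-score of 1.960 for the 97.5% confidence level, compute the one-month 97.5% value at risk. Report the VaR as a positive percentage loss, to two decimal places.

r̄ = (0.8 + 0 + 2 + 3.4 + 3.6 − 3) / 6 = 6.80 / 6 = 1.1333%
Population σ = √[Σ(r − r̄)² / 6] = √[30.4533 / 6] = √5.0756 = 2.2529%
VaR = −(r̄ − z·σ) = −(1.1333 − 1.960 × 2.2529) = −(-3.2824) = 3.2824%

3.28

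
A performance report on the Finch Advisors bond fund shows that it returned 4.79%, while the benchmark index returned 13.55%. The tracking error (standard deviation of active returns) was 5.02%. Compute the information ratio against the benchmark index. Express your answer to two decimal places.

IR = (Rp − Rb) / TE = (4.79% − 13.55%) / 5.02% = -8.76% / 5.02% = -1.7450

-1.75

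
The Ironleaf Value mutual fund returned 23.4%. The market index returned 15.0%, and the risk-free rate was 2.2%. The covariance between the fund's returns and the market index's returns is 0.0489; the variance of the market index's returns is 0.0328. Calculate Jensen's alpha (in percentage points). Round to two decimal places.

2.12

β = Cov / Var = 0.0489 / 0.0328 = 1.4909
E[R] = Rf + β(Rm − Rf) = 2.2% + 1.4909 × (15.0% − 2.2%) = 21.2835%
α = Rp − E[R] = 23.4% − 21.2835% = 2.1165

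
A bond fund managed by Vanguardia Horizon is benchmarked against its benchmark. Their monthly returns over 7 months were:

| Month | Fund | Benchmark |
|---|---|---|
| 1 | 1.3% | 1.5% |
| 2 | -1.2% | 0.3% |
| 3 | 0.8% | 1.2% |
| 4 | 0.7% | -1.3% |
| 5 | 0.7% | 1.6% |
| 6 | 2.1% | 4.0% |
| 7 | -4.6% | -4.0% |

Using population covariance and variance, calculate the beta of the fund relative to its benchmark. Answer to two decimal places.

r̄p = -0.0286%,  r̄m = 0.4714%
Cov = Σ(rp − r̄p)(rm − r̄m) / 7 = 4.2363
Var(rm) = Σ(rm − r̄m)² / 7 = 5.4963
β = Cov / Var = 4.2363 / 5.4963 = 0.7708

0.77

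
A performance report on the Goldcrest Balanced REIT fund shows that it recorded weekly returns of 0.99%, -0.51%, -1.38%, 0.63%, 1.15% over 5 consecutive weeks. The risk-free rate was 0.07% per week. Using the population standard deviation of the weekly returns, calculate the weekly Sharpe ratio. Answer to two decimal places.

r̄ = (0.99 − 0.51 − 1.38 + 0.63 + 1.15) / 5 = 0.1760%
Σ(r − r̄)² = (0.99 − 0.1760)² + (-0.51 − 0.1760)² + (-1.38 − 0.1760)² + … = 4.7091
σ = √[4.7091 / 5] = 0.9705%
Sharpe = (r̄ − rf) / σ = (0.1760 − 0.07) / 0.9705 = 0.1060 / 0.9705 = 0.1092

0.11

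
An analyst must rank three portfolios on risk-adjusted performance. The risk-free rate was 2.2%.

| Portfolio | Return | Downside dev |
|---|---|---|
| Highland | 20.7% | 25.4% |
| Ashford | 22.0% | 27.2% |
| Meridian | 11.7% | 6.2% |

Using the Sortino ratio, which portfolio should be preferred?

Highland: Sortino ratio = (20.7% − 2.2%) / 25.4% = 0.728
Ashford: Sortino ratio = (22.0% − 2.2%) / 27.2% = 0.728
Meridian: Sortino ratio = (11.7% − 2.2%) / 6.2% = 1.532
Highest: Meridian (1.532).

Meridian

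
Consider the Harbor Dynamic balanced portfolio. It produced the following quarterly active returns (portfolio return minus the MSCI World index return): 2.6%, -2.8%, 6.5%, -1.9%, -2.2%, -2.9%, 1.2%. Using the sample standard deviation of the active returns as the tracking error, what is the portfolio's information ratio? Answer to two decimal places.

r̄ = (2.6 − 2.8 + 6.5 − 1.9 − 2.2 − 2.9 + 1.2) / 7 = 0.50 / 7 = 0.0714%
Sample std dev = √[75.1143 / 6] = 3.5382%
IR = r̄ / tracking error = 0.0714 / 3.5382 = 0.0202

0.02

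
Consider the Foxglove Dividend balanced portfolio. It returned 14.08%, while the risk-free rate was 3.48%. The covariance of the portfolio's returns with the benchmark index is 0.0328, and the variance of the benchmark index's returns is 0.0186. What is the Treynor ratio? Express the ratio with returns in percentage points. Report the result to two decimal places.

6.01

β = Cov / Var = 0.0328 / 0.0186 = 1.7634
Treynor = (Rp − Rf) / β = (14.08% − 3.48%) / 1.7634 = 10.60 / 1.7634 = 6.0111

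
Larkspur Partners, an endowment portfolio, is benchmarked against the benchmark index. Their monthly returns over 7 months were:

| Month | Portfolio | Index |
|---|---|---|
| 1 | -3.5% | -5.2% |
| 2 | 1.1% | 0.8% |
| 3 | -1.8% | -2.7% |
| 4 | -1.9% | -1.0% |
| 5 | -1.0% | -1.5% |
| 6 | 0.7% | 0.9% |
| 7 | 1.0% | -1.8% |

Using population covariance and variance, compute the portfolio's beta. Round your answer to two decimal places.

0.68

r̄p = -0.7714%,  r̄m = -1.5000%
Cov = Σ(rp − r̄p)(rm − r̄m) / 7 = 2.5814
Var(rm) = Σ(rm − r̄m)² / 7 = 3.7886
β = Cov / Var = 2.5814 / 3.7886 = 0.6814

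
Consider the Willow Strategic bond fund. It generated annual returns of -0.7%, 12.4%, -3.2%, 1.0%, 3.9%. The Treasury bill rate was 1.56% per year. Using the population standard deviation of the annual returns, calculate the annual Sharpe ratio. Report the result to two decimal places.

r̄ = (-0.7 + 12.4 − 3.2 + 1 + 3.9) / 5 = 13.40 / 5 = 2.6800%
Σ(r − r̄)² = (-0.7 − 2.6800)² + (12.4 − 2.6800)² + (-3.2 − 2.6800)² + … = 144.7880
σ = √[144.7880 / 5] = 5.3812%
Sharpe = (r̄ − rf) / σ = (2.6800 − 1.56) / 5.3812 = 1.1200 / 5.3812 = 0.2081

0.21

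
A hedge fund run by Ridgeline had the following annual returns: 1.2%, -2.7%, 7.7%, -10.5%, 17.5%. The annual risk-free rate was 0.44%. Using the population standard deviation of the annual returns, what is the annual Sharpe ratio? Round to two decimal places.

Mean return r̄ = 13.20 / 5 = 2.6400%
Σ(r − r̄)² = 449.6720; population σ = √(449.6720/5) = 9.4834%
Sharpe = (r̄ − rf) / σ = (2.6400 − 0.44) / 9.4834 = 2.2000 / 9.4834 = 0.2320

0.23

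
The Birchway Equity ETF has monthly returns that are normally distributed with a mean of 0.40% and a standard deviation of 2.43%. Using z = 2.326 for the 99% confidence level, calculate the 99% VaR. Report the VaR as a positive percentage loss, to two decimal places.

5.25

VaR (as % loss) = −(μ − z·σ) = −(0.40% − 2.326 × 2.43%) = −(-5.25218%) = 5.25218%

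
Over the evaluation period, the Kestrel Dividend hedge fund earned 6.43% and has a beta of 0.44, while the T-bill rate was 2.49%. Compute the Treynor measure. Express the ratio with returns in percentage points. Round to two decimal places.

Treynor = (Rp − Rf) / β = (6.43% − 2.49%) / 0.44 = 3.94 / 0.44 = 8.9545

8.95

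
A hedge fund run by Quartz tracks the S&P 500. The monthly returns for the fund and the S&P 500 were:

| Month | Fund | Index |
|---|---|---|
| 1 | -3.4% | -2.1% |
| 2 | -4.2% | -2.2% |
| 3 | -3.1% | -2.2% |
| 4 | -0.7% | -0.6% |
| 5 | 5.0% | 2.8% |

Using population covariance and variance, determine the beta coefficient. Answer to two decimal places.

1.73

r̄p = -1.2800%,  r̄m = -0.8600%
Cov = Σ(rp − r̄p)(rm − r̄m) / 5 = 6.4232
Var(rm) = Σ(rm − r̄m)² / 5 = 3.7184
β = Cov / Var = 6.4232 / 3.7184 = 1.7274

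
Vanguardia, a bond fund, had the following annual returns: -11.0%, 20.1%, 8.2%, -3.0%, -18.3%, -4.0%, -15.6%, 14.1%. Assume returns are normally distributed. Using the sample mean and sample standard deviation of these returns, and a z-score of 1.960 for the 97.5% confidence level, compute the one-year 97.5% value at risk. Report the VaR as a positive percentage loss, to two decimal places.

28.74

r̄ = (-11 + 20.1 + 8.2 − 3 − 18.3 − 4 − 15.6 + 14.1) / 8 = -9.50 / 8 = -1.1875%
Sample σ = √[Σ(r − r̄)² / 7] = √[1383.0288 / 7] = √197.5755 = 14.0562%
VaR = −(r̄ − z·σ) = −(-1.1875 − 1.960 × 14.0562) = −(-28.7377) = 28.7377%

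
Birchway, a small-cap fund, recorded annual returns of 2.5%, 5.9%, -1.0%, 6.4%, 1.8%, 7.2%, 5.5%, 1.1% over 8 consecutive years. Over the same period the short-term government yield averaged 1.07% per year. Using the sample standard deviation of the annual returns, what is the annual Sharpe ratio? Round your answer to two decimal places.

0.88

r̄ = (2.5 + 5.9 − 1 + 6.4 + 1.8 + 7.2 + 5.5 + 1.1) / 8 = 29.40 / 8 = 3.6750%
Sample σ = √[Σ(r − r̄)² / 7] = √[61.5150 / 7] = √8.7879 = 2.9644%
Sharpe = (r̄ − rf) / σ = (3.6750 − 1.07) / 2.9644 = 2.6050 / 2.9644 = 0.8788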